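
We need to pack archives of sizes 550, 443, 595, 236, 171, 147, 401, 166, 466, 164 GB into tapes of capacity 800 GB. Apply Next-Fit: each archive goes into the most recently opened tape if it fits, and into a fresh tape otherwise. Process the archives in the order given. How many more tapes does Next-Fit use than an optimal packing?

Next-Fit: [550] [443] [595] [236,171,147] [401,166] [466,164] → 6 tapes.
Total size 3339 GB; any packing needs at least ⌈3339/800⌉ = 5 tapes.
An optimal packing achieves that bound: [595,171] [550,236] [466,166,164] [443,147] [401] → 5 tapes.
Excess: 6 − 5 = 1.

1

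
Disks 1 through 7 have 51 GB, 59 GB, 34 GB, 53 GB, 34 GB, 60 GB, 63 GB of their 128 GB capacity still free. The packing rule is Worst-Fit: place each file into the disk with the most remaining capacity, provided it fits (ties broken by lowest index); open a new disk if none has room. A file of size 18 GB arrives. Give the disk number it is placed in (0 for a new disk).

7

Disks with room: disk 1 (51 GB), disk 2 (59 GB), disk 3 (34 GB), disk 4 (53 GB), disk 5 (34 GB), disk 6 (60 GB), disk 7 (63 GB).
Most room is disk 7 with 63 GB free.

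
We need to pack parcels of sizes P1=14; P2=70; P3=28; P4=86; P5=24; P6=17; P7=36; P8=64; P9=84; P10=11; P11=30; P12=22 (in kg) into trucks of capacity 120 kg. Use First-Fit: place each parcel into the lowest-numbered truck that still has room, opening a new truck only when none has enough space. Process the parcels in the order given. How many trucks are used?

Put P1 (14 kg) in truck 1; 106 kg remain.
Put P2 (70 kg) in truck 1; 36 kg remain.
Put P3 (28 kg) in truck 1; 8 kg remain.
Put P4 (86 kg) in truck 2; 34 kg remain.
Put P5 (24 kg) in truck 2; 10 kg remain.
Put P6 (17 kg) in truck 3; 103 kg remain.
Put P7 (36 kg) in truck 3; 67 kg remain.
Put P8 (64 kg) in truck 3; 3 kg remain.
Put P9 (84 kg) in truck 4; 36 kg remain.
Put P10 (11 kg) in truck 4; 25 kg remain.
Put P11 (30 kg) in truck 5; 90 kg remain.
Put P12 (22 kg) in truck 4; 3 kg remain.

5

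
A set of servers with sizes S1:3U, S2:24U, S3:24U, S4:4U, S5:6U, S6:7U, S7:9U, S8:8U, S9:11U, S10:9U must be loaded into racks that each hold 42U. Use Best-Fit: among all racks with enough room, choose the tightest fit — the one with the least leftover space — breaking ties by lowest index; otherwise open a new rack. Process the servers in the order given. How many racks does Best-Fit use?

rack 1: place S1 (3U), 39U left
rack 1: place S2 (24U), 15U left
rack 2: place S3 (24U), 18U left
rack 1: place S4 (4U), 11U left
rack 1: place S5 (6U), 5U left
rack 2: place S6 (7U), 11U left
rack 2: place S7 (9U), 2U left
rack 3: place S8 (8U), 34U left
rack 3: place S9 (11U), 23U left
rack 3: place S10 (9U), 14U left
Final racks: [3,24,4,6] [24,7,9] [8,11,9].

3 racks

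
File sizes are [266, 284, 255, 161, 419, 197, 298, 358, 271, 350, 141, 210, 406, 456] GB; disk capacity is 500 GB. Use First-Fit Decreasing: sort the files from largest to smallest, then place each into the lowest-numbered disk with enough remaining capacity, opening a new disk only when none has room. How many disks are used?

10 disks

Sorted descending: 456, 419, 406, 358, 350, 298, 284, 271, 266, 255, 210, 197, 161, 141.
disk 1: place 456 GB, 44 GB left
disk 2: place 419 GB, 81 GB left
disk 3: place 406 GB, 94 GB left
disk 4: place 358 GB, 142 GB left
disk 5: place 350 GB, 150 GB left
disk 6: place 298 GB, 202 GB left
disk 7: place 284 GB, 216 GB left
disk 8: place 271 GB, 229 GB left
disk 9: place 266 GB, 234 GB left
disk 10: place 255 GB, 245 GB left
disk 7: place 210 GB, 6 GB left
disk 6: place 197 GB, 5 GB left
disk 8: place 161 GB, 68 GB left
disk 4: place 141 GB, 1 GB left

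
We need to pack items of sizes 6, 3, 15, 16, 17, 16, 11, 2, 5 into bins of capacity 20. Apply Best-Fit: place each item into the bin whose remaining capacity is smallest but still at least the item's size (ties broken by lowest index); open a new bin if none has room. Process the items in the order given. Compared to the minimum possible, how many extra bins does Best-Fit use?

Best-Fit: [6,3,11] [15,5] [16] [17,2] [16] → 5 bins.
Total size 91; any packing needs at least ⌈91/20⌉ = 5 bins.
So 5 is already optimal.

0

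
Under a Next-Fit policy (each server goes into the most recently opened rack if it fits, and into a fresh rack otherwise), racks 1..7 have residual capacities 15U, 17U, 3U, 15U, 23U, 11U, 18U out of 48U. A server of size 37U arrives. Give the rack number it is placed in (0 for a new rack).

0

Next-Fit only looks at rack 7, which has 18U free.
37U does not fit, so a new rack is opened.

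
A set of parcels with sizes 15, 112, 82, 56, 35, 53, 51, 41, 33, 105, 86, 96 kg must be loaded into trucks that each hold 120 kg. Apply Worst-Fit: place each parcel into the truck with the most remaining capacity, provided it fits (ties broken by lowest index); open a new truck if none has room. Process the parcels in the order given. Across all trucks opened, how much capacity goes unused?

195

15 kg → truck 1 (remaining 105 kg)
112 kg → truck 2 (remaining 8 kg)
82 kg → truck 1 (remaining 23 kg)
56 kg → truck 3 (remaining 64 kg)
35 kg → truck 3 (remaining 29 kg)
53 kg → truck 4 (remaining 67 kg)
51 kg → truck 4 (remaining 16 kg)
41 kg → truck 5 (remaining 79 kg)
33 kg → truck 5 (remaining 46 kg)
105 kg → truck 6 (remaining 15 kg)
86 kg → truck 7 (remaining 34 kg)
96 kg → truck 8 (remaining 24 kg)
8 trucks × 120 kg = 960 kg; used 765 kg; unused 195 kg.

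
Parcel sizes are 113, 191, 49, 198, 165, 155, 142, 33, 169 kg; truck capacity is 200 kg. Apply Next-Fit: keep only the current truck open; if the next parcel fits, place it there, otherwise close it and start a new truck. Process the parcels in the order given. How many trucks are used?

8 trucks

truck 1: place 113 kg, 87 kg left
truck 2: place 191 kg, 9 kg left
truck 3: place 49 kg, 151 kg left
truck 4: place 198 kg, 2 kg left
truck 5: place 165 kg, 35 kg left
truck 6: place 155 kg, 45 kg left
truck 7: place 142 kg, 58 kg left
truck 7: place 33 kg, 25 kg left
truck 8: place 169 kg, 31 kg left
Final trucks: [113] [191] [49] [198] [165] [155] [142,33] [169].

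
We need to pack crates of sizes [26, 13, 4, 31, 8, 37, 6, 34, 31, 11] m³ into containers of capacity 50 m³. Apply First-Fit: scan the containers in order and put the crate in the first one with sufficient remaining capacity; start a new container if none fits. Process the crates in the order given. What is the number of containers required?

26 m³ → container 1 (remaining 24 m³)
13 m³ → container 1 (remaining 11 m³)
4 m³ → container 1 (remaining 7 m³)
31 m³ → container 2 (remaining 19 m³)
8 m³ → container 2 (remaining 11 m³)
37 m³ → container 3 (remaining 13 m³)
6 m³ → container 1 (remaining 1 m³)
34 m³ → container 4 (remaining 16 m³)
31 m³ → container 5 (remaining 19 m³)
11 m³ → container 2 (remaining 0 m³)

5 containers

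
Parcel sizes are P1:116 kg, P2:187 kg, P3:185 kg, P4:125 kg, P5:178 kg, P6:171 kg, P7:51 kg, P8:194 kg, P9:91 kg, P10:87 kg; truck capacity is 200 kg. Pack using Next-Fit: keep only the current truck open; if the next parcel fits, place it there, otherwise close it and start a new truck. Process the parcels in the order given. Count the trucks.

truck 1: place P1 (116 kg), 84 kg left
truck 2: place P2 (187 kg), 13 kg left
truck 3: place P3 (185 kg), 15 kg left
truck 4: place P4 (125 kg), 75 kg left
truck 5: place P5 (178 kg), 22 kg left
truck 6: place P6 (171 kg), 29 kg left
truck 7: place P7 (51 kg), 149 kg left
truck 8: place P8 (194 kg), 6 kg left
truck 9: place P9 (91 kg), 109 kg left
truck 9: place P10 (87 kg), 22 kg left
Final trucks: [116] [187] [185] [125] [178] [171] [51] [194] [91,87].

9 trucks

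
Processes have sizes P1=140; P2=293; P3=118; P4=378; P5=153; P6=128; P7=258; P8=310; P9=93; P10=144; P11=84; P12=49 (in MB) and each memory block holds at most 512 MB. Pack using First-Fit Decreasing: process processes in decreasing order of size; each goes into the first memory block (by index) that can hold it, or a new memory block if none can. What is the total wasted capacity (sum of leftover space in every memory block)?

Sorted descending: 378, 310, 293, 258, 153, 144, 140, 128, 118, 93, 84, 49.
memory block 1: place 378 MB, 134 MB left
memory block 2: place 310 MB, 202 MB left
memory block 3: place 293 MB, 219 MB left
memory block 4: place 258 MB, 254 MB left
memory block 2: place 153 MB, 49 MB left
memory block 3: place 144 MB, 75 MB left
memory block 4: place 140 MB, 114 MB left
memory block 1: place 128 MB, 6 MB left
memory block 5: place 118 MB, 394 MB left
memory block 4: place 93 MB, 21 MB left
memory block 5: place 84 MB, 310 MB left
memory block 2: place 49 MB, 0 MB left
5 memory blocks × 512 MB = 2560 MB; used 2148 MB; unused 412 MB.

412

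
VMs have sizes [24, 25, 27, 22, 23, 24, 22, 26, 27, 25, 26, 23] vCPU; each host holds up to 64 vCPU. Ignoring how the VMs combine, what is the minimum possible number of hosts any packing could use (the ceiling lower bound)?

Total size = 24 + 25 + 27 + 22 + 23 + 24 + 22 + 26 + 27 + 25 + 26 + 23 = 294 vCPU.
⌈294 / 64⌉ = 5.

5 hosts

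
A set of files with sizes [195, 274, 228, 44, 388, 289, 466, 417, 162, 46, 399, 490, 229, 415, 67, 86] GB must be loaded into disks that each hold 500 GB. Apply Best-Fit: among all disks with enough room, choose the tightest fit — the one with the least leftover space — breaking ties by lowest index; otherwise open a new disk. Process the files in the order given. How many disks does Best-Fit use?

10

195 GB → disk 1 (remaining 305 GB)
274 GB → disk 1 (remaining 31 GB)
228 GB → disk 2 (remaining 272 GB)
44 GB → disk 2 (remaining 228 GB)
388 GB → disk 3 (remaining 112 GB)
289 GB → disk 4 (remaining 211 GB)
466 GB → disk 5 (remaining 34 GB)
417 GB → disk 6 (remaining 83 GB)
162 GB → disk 4 (remaining 49 GB)
46 GB → disk 4 (remaining 3 GB)
399 GB → disk 7 (remaining 101 GB)
490 GB → disk 8 (remaining 10 GB)
229 GB → disk 9 (remaining 271 GB)
415 GB → disk 10 (remaining 85 GB)
67 GB → disk 6 (remaining 16 GB)
86 GB → disk 7 (remaining 15 GB)
Final disks: [195,274] [228,44] [388] [289,162,46] [466] [417,67] [399,86] [490] [229] [415].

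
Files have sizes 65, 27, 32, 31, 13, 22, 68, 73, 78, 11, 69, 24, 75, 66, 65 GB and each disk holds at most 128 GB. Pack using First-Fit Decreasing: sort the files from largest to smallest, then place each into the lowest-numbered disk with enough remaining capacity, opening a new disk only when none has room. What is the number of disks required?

8 disks

Sorted descending: 78, 75, 73, 69, 68, 66, 65, 65, 32, 31, 27, 24, 22, 13, 11.
Put 78 GB in disk 1; 50 GB remain.
Put 75 GB in disk 2; 53 GB remain.
Put 73 GB in disk 3; 55 GB remain.
Put 69 GB in disk 4; 59 GB remain.
Put 68 GB in disk 5; 60 GB remain.
Put 66 GB in disk 6; 62 GB remain.
Put 65 GB in disk 7; 63 GB remain.
Put 65 GB in disk 8; 63 GB remain.
Put 32 GB in disk 1; 18 GB remain.
Put 31 GB in disk 2; 22 GB remain.
Put 27 GB in disk 3; 28 GB remain.
Put 24 GB in disk 3; 4 GB remain.
Put 22 GB in disk 2; 0 GB remain.
Put 13 GB in disk 1; 5 GB remain.
Put 11 GB in disk 4; 48 GB remain.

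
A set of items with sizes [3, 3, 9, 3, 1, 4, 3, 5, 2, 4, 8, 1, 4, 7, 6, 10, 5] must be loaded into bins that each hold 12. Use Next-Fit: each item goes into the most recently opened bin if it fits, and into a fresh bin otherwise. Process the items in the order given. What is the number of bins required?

9

3 → bin 1 (remaining 9)
3 → bin 1 (remaining 6)
9 → bin 2 (remaining 3)
3 → bin 2 (remaining 0)
1 → bin 3 (remaining 11)
4 → bin 3 (remaining 7)
3 → bin 3 (remaining 4)
5 → bin 4 (remaining 7)
2 → bin 4 (remaining 5)
4 → bin 4 (remaining 1)
8 → bin 5 (remaining 4)
1 → bin 5 (remaining 3)
4 → bin 6 (remaining 8)
7 → bin 6 (remaining 1)
6 → bin 7 (remaining 6)
10 → bin 8 (remaining 2)
5 → bin 9 (remaining 7)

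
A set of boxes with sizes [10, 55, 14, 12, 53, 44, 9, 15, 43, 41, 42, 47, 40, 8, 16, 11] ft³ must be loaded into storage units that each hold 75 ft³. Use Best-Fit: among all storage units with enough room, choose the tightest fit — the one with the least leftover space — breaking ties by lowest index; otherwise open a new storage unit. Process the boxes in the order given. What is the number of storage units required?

Put 10 ft³ in storage unit 1; 65 ft³ remain.
Put 55 ft³ in storage unit 1; 10 ft³ remain.
Put 14 ft³ in storage unit 2; 61 ft³ remain.
Put 12 ft³ in storage unit 2; 49 ft³ remain.
Put 53 ft³ in storage unit 3; 22 ft³ remain.
Put 44 ft³ in storage unit 2; 5 ft³ remain.
Put 9 ft³ in storage unit 1; 1 ft³ remain.
Put 15 ft³ in storage unit 3; 7 ft³ remain.
Put 43 ft³ in storage unit 4; 32 ft³ remain.
Put 41 ft³ in storage unit 5; 34 ft³ remain.
Put 42 ft³ in storage unit 6; 33 ft³ remain.
Put 47 ft³ in storage unit 7; 28 ft³ remain.
Put 40 ft³ in storage unit 8; 35 ft³ remain.
Put 8 ft³ in storage unit 7; 20 ft³ remain.
Put 16 ft³ in storage unit 7; 4 ft³ remain.
Put 11 ft³ in storage unit 4; 21 ft³ remain.
Final storage units: [10,55,9] [14,12,44] [53,15] [43,11] [41] [42] [47,8,16] [40].

8 storage units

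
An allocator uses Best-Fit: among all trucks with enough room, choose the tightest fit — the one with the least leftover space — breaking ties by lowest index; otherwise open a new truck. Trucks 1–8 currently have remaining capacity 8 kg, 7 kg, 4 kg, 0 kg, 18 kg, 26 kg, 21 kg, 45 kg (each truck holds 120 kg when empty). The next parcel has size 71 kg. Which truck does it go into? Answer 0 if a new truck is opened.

0

No truck has ≥ 71 kg free, so a new truck is opened.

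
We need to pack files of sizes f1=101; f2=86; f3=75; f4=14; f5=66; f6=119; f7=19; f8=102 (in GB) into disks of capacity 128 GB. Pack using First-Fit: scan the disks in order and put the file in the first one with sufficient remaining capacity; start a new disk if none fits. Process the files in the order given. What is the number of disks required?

disk 1: place f1 (101 GB), 27 GB left
disk 2: place f2 (86 GB), 42 GB left
disk 3: place f3 (75 GB), 53 GB left
disk 1: place f4 (14 GB), 13 GB left
disk 4: place f5 (66 GB), 62 GB left
disk 5: place f6 (119 GB), 9 GB left
disk 2: place f7 (19 GB), 23 GB left
disk 6: place f8 (102 GB), 26 GB left
Final disks: [101,14] [86,19] [75] [66] [119] [102].

6 disks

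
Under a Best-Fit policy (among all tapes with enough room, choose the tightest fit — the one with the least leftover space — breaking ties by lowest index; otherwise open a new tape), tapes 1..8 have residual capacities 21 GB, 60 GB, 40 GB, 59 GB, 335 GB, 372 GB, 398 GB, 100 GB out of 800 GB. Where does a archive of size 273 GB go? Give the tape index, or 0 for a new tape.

5

Tapes with room: tape 5 (335 GB), tape 6 (372 GB), tape 7 (398 GB).
Tightest fit is tape 5 with 335 GB free.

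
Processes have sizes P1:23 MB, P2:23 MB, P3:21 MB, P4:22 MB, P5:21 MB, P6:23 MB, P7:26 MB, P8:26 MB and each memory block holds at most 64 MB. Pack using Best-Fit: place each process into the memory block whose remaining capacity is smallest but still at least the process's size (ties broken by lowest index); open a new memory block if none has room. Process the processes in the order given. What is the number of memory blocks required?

4 memory blocks

memory block 1: place P1 (23 MB), 41 MB left
memory block 1: place P2 (23 MB), 18 MB left
memory block 2: place P3 (21 MB), 43 MB left
memory block 2: place P4 (22 MB), 21 MB left
memory block 2: place P5 (21 MB), 0 MB left
memory block 3: place P6 (23 MB), 41 MB left
memory block 3: place P7 (26 MB), 15 MB left
memory block 4: place P8 (26 MB), 38 MB left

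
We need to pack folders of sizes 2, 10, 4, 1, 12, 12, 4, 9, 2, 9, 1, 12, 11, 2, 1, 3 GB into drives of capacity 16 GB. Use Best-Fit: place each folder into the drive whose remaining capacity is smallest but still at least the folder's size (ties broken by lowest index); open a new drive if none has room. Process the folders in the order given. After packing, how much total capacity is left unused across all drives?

17

drive 1: place 2 GB, 14 GB left
drive 1: place 10 GB, 4 GB left
drive 1: place 4 GB, 0 GB left
drive 2: place 1 GB, 15 GB left
drive 2: place 12 GB, 3 GB left
drive 3: place 12 GB, 4 GB left
drive 3: place 4 GB, 0 GB left
drive 4: place 9 GB, 7 GB left
drive 2: place 2 GB, 1 GB left
drive 5: place 9 GB, 7 GB left
drive 2: place 1 GB, 0 GB left
drive 6: place 12 GB, 4 GB left
drive 7: place 11 GB, 5 GB left
drive 6: place 2 GB, 2 GB left
drive 6: place 1 GB, 1 GB left
drive 7: place 3 GB, 2 GB left
7 drives × 16 GB = 112 GB; used 95 GB; unused 17 GB.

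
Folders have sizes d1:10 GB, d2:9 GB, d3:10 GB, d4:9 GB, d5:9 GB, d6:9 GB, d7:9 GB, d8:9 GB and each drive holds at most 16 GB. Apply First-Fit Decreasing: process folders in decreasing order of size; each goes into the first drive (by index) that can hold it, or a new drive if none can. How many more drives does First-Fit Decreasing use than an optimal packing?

0

First-Fit Decreasing: [10] [10] [9] [9] [9] [9] [9] [9] → 8 drives.
8 folders exceed 8 GB (half the capacity), and no two of those can share a drive, so at least 8 drives are needed.
So 8 is already optimal.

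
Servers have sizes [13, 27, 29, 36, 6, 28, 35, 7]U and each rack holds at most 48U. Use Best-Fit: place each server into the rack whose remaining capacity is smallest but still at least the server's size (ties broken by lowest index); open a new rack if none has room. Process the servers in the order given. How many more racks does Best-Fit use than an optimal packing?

Best-Fit: [13,27,6] [29] [36,7] [28] [35] → 5 racks.
5 servers exceed 24U (half the capacity), and no two of those can share a rack, so at least 5 racks are needed.
So 5 is already optimal.

0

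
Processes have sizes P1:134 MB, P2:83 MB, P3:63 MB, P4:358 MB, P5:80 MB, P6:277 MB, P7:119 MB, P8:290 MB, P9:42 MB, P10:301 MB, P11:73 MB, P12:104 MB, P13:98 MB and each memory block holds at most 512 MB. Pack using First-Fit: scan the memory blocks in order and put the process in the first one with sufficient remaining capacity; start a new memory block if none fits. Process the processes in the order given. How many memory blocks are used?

P1 (134 MB) → memory block 1 (remaining 378 MB)
P2 (83 MB) → memory block 1 (remaining 295 MB)
P3 (63 MB) → memory block 1 (remaining 232 MB)
P4 (358 MB) → memory block 2 (remaining 154 MB)
P5 (80 MB) → memory block 1 (remaining 152 MB)
P6 (277 MB) → memory block 3 (remaining 235 MB)
P7 (119 MB) → memory block 1 (remaining 33 MB)
P8 (290 MB) → memory block 4 (remaining 222 MB)
P9 (42 MB) → memory block 2 (remaining 112 MB)
P10 (301 MB) → memory block 5 (remaining 211 MB)
P11 (73 MB) → memory block 2 (remaining 39 MB)
P12 (104 MB) → memory block 3 (remaining 131 MB)
P13 (98 MB) → memory block 3 (remaining 33 MB)
Final memory blocks: [134,83,63,80,119] [358,42,73] [277,104,98] [290] [301].

5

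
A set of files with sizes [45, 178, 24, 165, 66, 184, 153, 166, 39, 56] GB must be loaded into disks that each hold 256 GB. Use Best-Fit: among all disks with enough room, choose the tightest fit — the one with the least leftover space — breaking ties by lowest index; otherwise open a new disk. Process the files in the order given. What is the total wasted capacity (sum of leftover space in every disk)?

Put 45 GB in disk 1; 211 GB remain.
Put 178 GB in disk 1; 33 GB remain.
Put 24 GB in disk 1; 9 GB remain.
Put 165 GB in disk 2; 91 GB remain.
Put 66 GB in disk 2; 25 GB remain.
Put 184 GB in disk 3; 72 GB remain.
Put 153 GB in disk 4; 103 GB remain.
Put 166 GB in disk 5; 90 GB remain.
Put 39 GB in disk 3; 33 GB remain.
Put 56 GB in disk 5; 34 GB remain.
5 disks × 256 GB = 1280 GB; used 1076 GB; unused 204 GB.

204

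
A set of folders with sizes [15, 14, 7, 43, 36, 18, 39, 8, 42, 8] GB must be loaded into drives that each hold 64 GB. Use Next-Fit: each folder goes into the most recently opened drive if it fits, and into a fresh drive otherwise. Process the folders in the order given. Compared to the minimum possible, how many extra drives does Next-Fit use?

1

Next-Fit: [15,14,7] [43] [36,18] [39,8] [42,8] → 5 drives.
Total size 230 GB; any packing needs at least ⌈230/64⌉ = 4 drives.
An optimal packing achieves that bound: [43,18] [42,15,7] [39,14,8] [36,8] → 4 drives.
Excess: 5 − 4 = 1.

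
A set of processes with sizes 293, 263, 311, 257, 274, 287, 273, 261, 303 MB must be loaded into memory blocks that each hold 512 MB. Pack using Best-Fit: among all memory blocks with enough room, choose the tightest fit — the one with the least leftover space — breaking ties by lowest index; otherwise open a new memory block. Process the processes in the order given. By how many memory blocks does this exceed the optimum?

0

Best-Fit: [293] [263] [311] [257] [274] [287] [273] [261] [303] → 9 memory blocks.
9 processes exceed 256 MB (half the capacity), and no two of those can share a memory block, so at least 9 memory blocks are needed.
So 9 is already optimal.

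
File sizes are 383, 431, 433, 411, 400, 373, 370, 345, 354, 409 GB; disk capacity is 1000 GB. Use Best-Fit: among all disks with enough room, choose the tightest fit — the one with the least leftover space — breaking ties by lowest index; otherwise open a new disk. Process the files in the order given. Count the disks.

Put 383 GB in disk 1; 617 GB remain.
Put 431 GB in disk 1; 186 GB remain.
Put 433 GB in disk 2; 567 GB remain.
Put 411 GB in disk 2; 156 GB remain.
Put 400 GB in disk 3; 600 GB remain.
Put 373 GB in disk 3; 227 GB remain.
Put 370 GB in disk 4; 630 GB remain.
Put 345 GB in disk 4; 285 GB remain.
Put 354 GB in disk 5; 646 GB remain.
Put 409 GB in disk 5; 237 GB remain.

5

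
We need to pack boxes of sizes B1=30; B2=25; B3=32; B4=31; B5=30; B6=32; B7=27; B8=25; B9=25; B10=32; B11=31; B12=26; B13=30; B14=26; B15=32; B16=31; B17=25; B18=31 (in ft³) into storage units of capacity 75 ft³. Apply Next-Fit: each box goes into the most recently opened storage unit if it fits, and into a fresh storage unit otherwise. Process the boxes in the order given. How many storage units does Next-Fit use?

9

storage unit 1: place B1 (30 ft³), 45 ft³ left
storage unit 1: place B2 (25 ft³), 20 ft³ left
storage unit 2: place B3 (32 ft³), 43 ft³ left
storage unit 2: place B4 (31 ft³), 12 ft³ left
storage unit 3: place B5 (30 ft³), 45 ft³ left
storage unit 3: place B6 (32 ft³), 13 ft³ left
storage unit 4: place B7 (27 ft³), 48 ft³ left
storage unit 4: place B8 (25 ft³), 23 ft³ left
storage unit 5: place B9 (25 ft³), 50 ft³ left
storage unit 5: place B10 (32 ft³), 18 ft³ left
storage unit 6: place B11 (31 ft³), 44 ft³ left
storage unit 6: place B12 (26 ft³), 18 ft³ left
storage unit 7: place B13 (30 ft³), 45 ft³ left
storage unit 7: place B14 (26 ft³), 19 ft³ left
storage unit 8: place B15 (32 ft³), 43 ft³ left
storage unit 8: place B16 (31 ft³), 12 ft³ left
storage unit 9: place B17 (25 ft³), 50 ft³ left
storage unit 9: place B18 (31 ft³), 19 ft³ left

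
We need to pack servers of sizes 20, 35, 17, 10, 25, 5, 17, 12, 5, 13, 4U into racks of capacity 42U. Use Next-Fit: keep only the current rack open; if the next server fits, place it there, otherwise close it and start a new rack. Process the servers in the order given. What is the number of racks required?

6 racks

Put 20U in rack 1; 22U remain.
Put 35U in rack 2; 7U remain.
Put 17U in rack 3; 25U remain.
Put 10U in rack 3; 15U remain.
Put 25U in rack 4; 17U remain.
Put 5U in rack 4; 12U remain.
Put 17U in rack 5; 25U remain.
Put 12U in rack 5; 13U remain.
Put 5U in rack 5; 8U remain.
Put 13U in rack 6; 29U remain.
Put 4U in rack 6; 25U remain.
Final racks: [20] [35] [17,10] [25,5] [17,12,5] [13,4].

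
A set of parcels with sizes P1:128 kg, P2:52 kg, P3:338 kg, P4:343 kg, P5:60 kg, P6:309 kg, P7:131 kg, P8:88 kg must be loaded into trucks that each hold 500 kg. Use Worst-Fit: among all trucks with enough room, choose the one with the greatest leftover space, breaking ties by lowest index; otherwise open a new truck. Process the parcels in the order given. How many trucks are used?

P1 (128 kg) → truck 1 (remaining 372 kg)
P2 (52 kg) → truck 1 (remaining 320 kg)
P3 (338 kg) → truck 2 (remaining 162 kg)
P4 (343 kg) → truck 3 (remaining 157 kg)
P5 (60 kg) → truck 1 (remaining 260 kg)
P6 (309 kg) → truck 4 (remaining 191 kg)
P7 (131 kg) → truck 1 (remaining 129 kg)
P8 (88 kg) → truck 4 (remaining 103 kg)

4 trucks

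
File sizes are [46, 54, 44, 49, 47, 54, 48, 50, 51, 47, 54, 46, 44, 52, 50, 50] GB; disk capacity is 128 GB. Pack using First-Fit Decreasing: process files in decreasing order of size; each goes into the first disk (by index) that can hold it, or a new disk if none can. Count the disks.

8

Sorted descending: 54, 54, 54, 52, 51, 50, 50, 50, 49, 48, 47, 47, 46, 46, 44, 44.
disk 1: place 54 GB, 74 GB left
disk 1: place 54 GB, 20 GB left
disk 2: place 54 GB, 74 GB left
disk 2: place 52 GB, 22 GB left
disk 3: place 51 GB, 77 GB left
disk 3: place 50 GB, 27 GB left
disk 4: place 50 GB, 78 GB left
disk 4: place 50 GB, 28 GB left
disk 5: place 49 GB, 79 GB left
disk 5: place 48 GB, 31 GB left
disk 6: place 47 GB, 81 GB left
disk 6: place 47 GB, 34 GB left
disk 7: place 46 GB, 82 GB left
disk 7: place 46 GB, 36 GB left
disk 8: place 44 GB, 84 GB left
disk 8: place 44 GB, 40 GB left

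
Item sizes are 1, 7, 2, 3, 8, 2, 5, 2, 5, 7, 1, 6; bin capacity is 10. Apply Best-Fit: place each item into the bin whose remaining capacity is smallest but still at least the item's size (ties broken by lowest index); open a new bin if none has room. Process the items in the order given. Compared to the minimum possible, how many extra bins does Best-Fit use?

Best-Fit: [1,7,2] [3,5,2] [8,2] [5] [7,1] [6] → 6 bins.
Total size 49; any packing needs at least ⌈49/10⌉ = 5 bins.
An optimal packing achieves that bound: [8,2] [7,3] [7,2,1] [6,2,1] [5,5] → 5 bins.
Excess: 6 − 5 = 1.

1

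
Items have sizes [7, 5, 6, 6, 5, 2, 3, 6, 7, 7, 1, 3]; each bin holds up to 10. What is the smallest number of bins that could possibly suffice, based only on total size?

Total size = 7 + 5 + 6 + 6 + 5 + 2 + 3 + 6 + 7 + 7 + 1 + 3 = 58.
⌈58 / 10⌉ = 6.

6 bins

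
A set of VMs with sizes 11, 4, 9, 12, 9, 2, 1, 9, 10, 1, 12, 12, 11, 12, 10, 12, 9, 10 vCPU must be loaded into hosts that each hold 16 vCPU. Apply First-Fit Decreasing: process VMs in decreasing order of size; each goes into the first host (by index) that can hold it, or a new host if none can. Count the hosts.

Sorted descending: 12, 12, 12, 12, 12, 11, 11, 10, 10, 10, 9, 9, 9, 9, 4, 2, 1, 1.
12 vCPU → host 1 (remaining 4 vCPU)
12 vCPU → host 2 (remaining 4 vCPU)
12 vCPU → host 3 (remaining 4 vCPU)
12 vCPU → host 4 (remaining 4 vCPU)
12 vCPU → host 5 (remaining 4 vCPU)
11 vCPU → host 6 (remaining 5 vCPU)
11 vCPU → host 7 (remaining 5 vCPU)
10 vCPU → host 8 (remaining 6 vCPU)
10 vCPU → host 9 (remaining 6 vCPU)
10 vCPU → host 10 (remaining 6 vCPU)
9 vCPU → host 11 (remaining 7 vCPU)
9 vCPU → host 12 (remaining 7 vCPU)
9 vCPU → host 13 (remaining 7 vCPU)
9 vCPU → host 14 (remaining 7 vCPU)
4 vCPU → host 1 (remaining 0 vCPU)
2 vCPU → host 2 (remaining 2 vCPU)
1 vCPU → host 2 (remaining 1 vCPU)
1 vCPU → host 2 (remaining 0 vCPU)

14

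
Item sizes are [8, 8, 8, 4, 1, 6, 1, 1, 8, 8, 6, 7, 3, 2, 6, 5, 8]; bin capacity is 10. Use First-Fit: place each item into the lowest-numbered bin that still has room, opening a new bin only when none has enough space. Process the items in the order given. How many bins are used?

11

bin 1: place 8, 2 left
bin 2: place 8, 2 left
bin 3: place 8, 2 left
bin 4: place 4, 6 left
bin 1: place 1, 1 left
bin 4: place 6, 0 left
bin 1: place 1, 0 left
bin 2: place 1, 1 left
bin 5: place 8, 2 left
bin 6: place 8, 2 left
bin 7: place 6, 4 left
bin 8: place 7, 3 left
bin 7: place 3, 1 left
bin 3: place 2, 0 left
bin 9: place 6, 4 left
bin 10: place 5, 5 left
bin 11: place 8, 2 left
Final bins: [8,1,1] [8,1] [8,2] [4,6] [8] [8] [6,3] [7] [6] [5] [8].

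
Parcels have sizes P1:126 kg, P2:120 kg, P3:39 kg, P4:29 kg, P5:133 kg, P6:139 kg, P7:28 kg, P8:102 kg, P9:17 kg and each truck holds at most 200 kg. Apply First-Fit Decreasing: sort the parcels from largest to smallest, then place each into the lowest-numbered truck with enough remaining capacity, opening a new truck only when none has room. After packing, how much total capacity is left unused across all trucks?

267

Sorted descending: 139, 133, 126, 120, 102, 39, 29, 28, 17.
139 kg → truck 1 (remaining 61 kg)
133 kg → truck 2 (remaining 67 kg)
126 kg → truck 3 (remaining 74 kg)
120 kg → truck 4 (remaining 80 kg)
102 kg → truck 5 (remaining 98 kg)
39 kg → truck 1 (remaining 22 kg)
29 kg → truck 2 (remaining 38 kg)
28 kg → truck 2 (remaining 10 kg)
17 kg → truck 1 (remaining 5 kg)
5 trucks × 200 kg = 1000 kg; used 733 kg; unused 267 kg.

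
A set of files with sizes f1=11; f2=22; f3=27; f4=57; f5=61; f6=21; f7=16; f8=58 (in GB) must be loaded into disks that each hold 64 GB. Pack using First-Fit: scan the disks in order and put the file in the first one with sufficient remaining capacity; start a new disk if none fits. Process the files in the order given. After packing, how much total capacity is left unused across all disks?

disk 1: place f1 (11 GB), 53 GB left
disk 1: place f2 (22 GB), 31 GB left
disk 1: place f3 (27 GB), 4 GB left
disk 2: place f4 (57 GB), 7 GB left
disk 3: place f5 (61 GB), 3 GB left
disk 4: place f6 (21 GB), 43 GB left
disk 4: place f7 (16 GB), 27 GB left
disk 5: place f8 (58 GB), 6 GB left
5 disks × 64 GB = 320 GB; used 273 GB; unused 47 GB.

47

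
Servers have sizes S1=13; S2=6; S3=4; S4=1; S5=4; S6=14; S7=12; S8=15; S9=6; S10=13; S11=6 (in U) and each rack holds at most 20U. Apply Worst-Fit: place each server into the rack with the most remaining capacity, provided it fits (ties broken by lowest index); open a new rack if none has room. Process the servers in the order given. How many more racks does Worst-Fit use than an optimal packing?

1

Worst-Fit: [13,6] [4,1,4,6] [14] [12,6] [15] [13] → 6 racks.
Total size 94U; any packing needs at least ⌈94/20⌉ = 5 racks.
An optimal packing achieves that bound: [15,4,1] [14,6] [13,6] [13,6] [12,4] → 5 racks.
Excess: 6 − 5 = 1.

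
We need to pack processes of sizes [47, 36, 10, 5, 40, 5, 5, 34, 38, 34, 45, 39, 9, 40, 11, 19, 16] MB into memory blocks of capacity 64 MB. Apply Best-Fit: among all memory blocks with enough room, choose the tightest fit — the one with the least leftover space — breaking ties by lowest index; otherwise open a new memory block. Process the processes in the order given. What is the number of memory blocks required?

Put 47 MB in memory block 1; 17 MB remain.
Put 36 MB in memory block 2; 28 MB remain.
Put 10 MB in memory block 1; 7 MB remain.
Put 5 MB in memory block 1; 2 MB remain.
Put 40 MB in memory block 3; 24 MB remain.
Put 5 MB in memory block 3; 19 MB remain.
Put 5 MB in memory block 3; 14 MB remain.
Put 34 MB in memory block 4; 30 MB remain.
Put 38 MB in memory block 5; 26 MB remain.
Put 34 MB in memory block 6; 30 MB remain.
Put 45 MB in memory block 7; 19 MB remain.
Put 39 MB in memory block 8; 25 MB remain.
Put 9 MB in memory block 3; 5 MB remain.
Put 40 MB in memory block 9; 24 MB remain.
Put 11 MB in memory block 7; 8 MB remain.
Put 19 MB in memory block 9; 5 MB remain.
Put 16 MB in memory block 8; 9 MB remain.

9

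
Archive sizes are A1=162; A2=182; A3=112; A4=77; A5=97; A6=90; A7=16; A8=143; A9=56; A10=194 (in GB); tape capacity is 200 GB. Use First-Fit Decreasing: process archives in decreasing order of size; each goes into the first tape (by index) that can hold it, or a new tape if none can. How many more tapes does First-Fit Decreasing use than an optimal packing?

First-Fit Decreasing: [194] [182,16] [162] [143,56] [112,77] [97,90] → 6 tapes.
Total size 1129 GB; any packing needs at least ⌈1129/200⌉ = 6 tapes.
So 6 is already optimal.

0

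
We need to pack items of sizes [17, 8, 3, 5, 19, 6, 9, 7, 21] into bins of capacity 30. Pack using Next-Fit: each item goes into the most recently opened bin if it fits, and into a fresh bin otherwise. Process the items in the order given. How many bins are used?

17 → bin 1 (remaining 13)
8 → bin 1 (remaining 5)
3 → bin 1 (remaining 2)
5 → bin 2 (remaining 25)
19 → bin 2 (remaining 6)
6 → bin 2 (remaining 0)
9 → bin 3 (remaining 21)
7 → bin 3 (remaining 14)
21 → bin 4 (remaining 9)
Final bins: [17,8,3] [5,19,6] [9,7] [21].

4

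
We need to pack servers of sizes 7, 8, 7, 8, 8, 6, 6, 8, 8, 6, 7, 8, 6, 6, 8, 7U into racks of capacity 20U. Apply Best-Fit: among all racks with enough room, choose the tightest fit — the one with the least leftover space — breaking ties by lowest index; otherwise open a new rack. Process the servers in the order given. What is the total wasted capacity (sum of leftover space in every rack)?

26

Put 7U in rack 1; 13U remain.
Put 8U in rack 1; 5U remain.
Put 7U in rack 2; 13U remain.
Put 8U in rack 2; 5U remain.
Put 8U in rack 3; 12U remain.
Put 6U in rack 3; 6U remain.
Put 6U in rack 3; 0U remain.
Put 8U in rack 4; 12U remain.
Put 8U in rack 4; 4U remain.
Put 6U in rack 5; 14U remain.
Put 7U in rack 5; 7U remain.
Put 8U in rack 6; 12U remain.
Put 6U in rack 5; 1U remain.
Put 6U in rack 6; 6U remain.
Put 8U in rack 7; 12U remain.
Put 7U in rack 7; 5U remain.
7 racks × 20U = 140U; used 114U; unused 26U.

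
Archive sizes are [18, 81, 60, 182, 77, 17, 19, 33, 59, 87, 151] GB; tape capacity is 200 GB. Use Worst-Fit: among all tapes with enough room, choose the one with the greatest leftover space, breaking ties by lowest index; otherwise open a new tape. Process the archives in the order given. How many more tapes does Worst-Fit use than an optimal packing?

Worst-Fit: [18,81,60] [182] [77,17,19,33] [59,87] [151] → 5 tapes.
Total size 784 GB; any packing needs at least ⌈784/200⌉ = 4 tapes.
An optimal packing achieves that bound: [182,18] [151,33] [87,77,19,17] [81,60,59] → 4 tapes.
Excess: 5 − 4 = 1.

1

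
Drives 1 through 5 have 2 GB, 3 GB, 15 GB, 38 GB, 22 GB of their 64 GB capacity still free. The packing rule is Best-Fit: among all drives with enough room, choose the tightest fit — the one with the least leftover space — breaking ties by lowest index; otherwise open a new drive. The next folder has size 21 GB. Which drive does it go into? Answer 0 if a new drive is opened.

Drives with room: drive 4 (38 GB), drive 5 (22 GB).
Tightest fit is drive 5 with 22 GB free.

5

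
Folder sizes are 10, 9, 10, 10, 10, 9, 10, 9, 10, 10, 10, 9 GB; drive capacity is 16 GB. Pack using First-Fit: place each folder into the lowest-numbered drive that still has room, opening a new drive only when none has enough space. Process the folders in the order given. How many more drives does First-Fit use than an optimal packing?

0

First-Fit: [10] [9] [10] [10] [10] [9] [10] [9] [10] [10] [10] [9] → 12 drives.
12 folders exceed 8 GB (half the capacity), and no two of those can share a drive, so at least 12 drives are needed.
So 12 is already optimal.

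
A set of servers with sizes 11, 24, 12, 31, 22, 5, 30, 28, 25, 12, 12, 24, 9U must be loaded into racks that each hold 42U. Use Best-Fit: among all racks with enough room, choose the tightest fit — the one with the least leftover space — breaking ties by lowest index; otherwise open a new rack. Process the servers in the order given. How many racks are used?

7

rack 1: place 11U, 31U left
rack 1: place 24U, 7U left
rack 2: place 12U, 30U left
rack 3: place 31U, 11U left
rack 2: place 22U, 8U left
rack 1: place 5U, 2U left
rack 4: place 30U, 12U left
rack 5: place 28U, 14U left
rack 6: place 25U, 17U left
rack 4: place 12U, 0U left
rack 5: place 12U, 2U left
rack 7: place 24U, 18U left
rack 3: place 9U, 2U left
Final racks: [11,24,5] [12,22] [31,9] [30,12] [28,12] [25] [24].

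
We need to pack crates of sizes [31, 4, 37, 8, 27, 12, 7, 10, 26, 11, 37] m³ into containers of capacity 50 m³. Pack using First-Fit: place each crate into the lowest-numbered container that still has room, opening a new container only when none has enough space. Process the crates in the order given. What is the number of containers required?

31 m³ → container 1 (remaining 19 m³)
4 m³ → container 1 (remaining 15 m³)
37 m³ → container 2 (remaining 13 m³)
8 m³ → container 1 (remaining 7 m³)
27 m³ → container 3 (remaining 23 m³)
12 m³ → container 2 (remaining 1 m³)
7 m³ → container 1 (remaining 0 m³)
10 m³ → container 3 (remaining 13 m³)
26 m³ → container 4 (remaining 24 m³)
11 m³ → container 3 (remaining 2 m³)
37 m³ → container 5 (remaining 13 m³)
Final containers: [31,4,8,7] [37,12] [27,10,11] [26] [37].

5 containers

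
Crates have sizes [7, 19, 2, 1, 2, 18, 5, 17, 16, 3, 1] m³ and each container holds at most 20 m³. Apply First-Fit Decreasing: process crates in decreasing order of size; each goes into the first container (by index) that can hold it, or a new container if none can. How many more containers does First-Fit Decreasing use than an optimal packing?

0

First-Fit Decreasing: [19,1] [18,2] [17,3] [16,2,1] [7,5] → 5 containers.
Total size 91 m³; any packing needs at least ⌈91/20⌉ = 5 containers.
So 5 is already optimal.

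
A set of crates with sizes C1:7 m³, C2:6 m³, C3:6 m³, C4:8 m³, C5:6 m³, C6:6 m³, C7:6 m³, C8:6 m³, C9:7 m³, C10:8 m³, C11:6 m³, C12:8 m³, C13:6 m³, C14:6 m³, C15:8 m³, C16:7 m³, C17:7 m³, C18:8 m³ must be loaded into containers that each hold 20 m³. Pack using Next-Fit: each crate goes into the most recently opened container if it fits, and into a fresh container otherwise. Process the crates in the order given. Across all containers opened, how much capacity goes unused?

18

container 1: place C1 (7 m³), 13 m³ left
container 1: place C2 (6 m³), 7 m³ left
container 1: place C3 (6 m³), 1 m³ left
container 2: place C4 (8 m³), 12 m³ left
container 2: place C5 (6 m³), 6 m³ left
container 2: place C6 (6 m³), 0 m³ left
container 3: place C7 (6 m³), 14 m³ left
container 3: place C8 (6 m³), 8 m³ left
container 3: place C9 (7 m³), 1 m³ left
container 4: place C10 (8 m³), 12 m³ left
container 4: place C11 (6 m³), 6 m³ left
container 5: place C12 (8 m³), 12 m³ left
container 5: place C13 (6 m³), 6 m³ left
container 5: place C14 (6 m³), 0 m³ left
container 6: place C15 (8 m³), 12 m³ left
container 6: place C16 (7 m³), 5 m³ left
container 7: place C17 (7 m³), 13 m³ left
container 7: place C18 (8 m³), 5 m³ left
7 containers × 20 m³ = 140 m³; used 122 m³; unused 18 m³.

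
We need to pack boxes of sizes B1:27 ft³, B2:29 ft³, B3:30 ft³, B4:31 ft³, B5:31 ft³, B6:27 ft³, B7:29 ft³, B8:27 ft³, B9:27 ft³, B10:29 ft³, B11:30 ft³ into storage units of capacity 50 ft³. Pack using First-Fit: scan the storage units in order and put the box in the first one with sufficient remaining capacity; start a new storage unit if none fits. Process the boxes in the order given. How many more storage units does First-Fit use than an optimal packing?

First-Fit: [27] [29] [30] [31] [31] [27] [29] [27] [27] [29] [30] → 11 storage units.
11 boxes exceed 25 ft³ (half the capacity), and no two of those can share a storage unit, so at least 11 storage units are needed.
So 11 is already optimal.

0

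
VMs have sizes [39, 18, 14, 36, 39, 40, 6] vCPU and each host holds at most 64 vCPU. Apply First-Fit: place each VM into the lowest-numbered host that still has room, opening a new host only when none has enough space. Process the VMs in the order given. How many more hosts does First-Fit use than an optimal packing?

First-Fit: [39,18,6] [14,36] [39] [40] → 4 hosts.
4 VMs exceed 32 vCPU (half the capacity), and no two of those can share a host, so at least 4 hosts are needed.
So 4 is already optimal.

0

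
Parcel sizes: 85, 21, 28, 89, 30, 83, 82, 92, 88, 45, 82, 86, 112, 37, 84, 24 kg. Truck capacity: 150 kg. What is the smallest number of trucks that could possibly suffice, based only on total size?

Total size = 85 + 21 + 28 + 89 + 30 + 83 + 82 + 92 + 88 + 45 + 82 + 86 + 112 + 37 + 84 + 24 = 1068 kg.
⌈1068 / 150⌉ = 8.

8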